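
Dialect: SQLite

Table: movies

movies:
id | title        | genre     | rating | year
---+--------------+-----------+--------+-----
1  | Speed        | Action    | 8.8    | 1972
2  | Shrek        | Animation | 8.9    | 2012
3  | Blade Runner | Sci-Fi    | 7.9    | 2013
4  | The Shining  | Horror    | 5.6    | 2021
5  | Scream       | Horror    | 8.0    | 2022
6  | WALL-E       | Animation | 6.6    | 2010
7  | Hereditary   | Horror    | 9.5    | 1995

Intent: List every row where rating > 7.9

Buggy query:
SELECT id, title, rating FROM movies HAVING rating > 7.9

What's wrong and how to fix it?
Bug: HAVING filters the output of aggregation, but this query has no GROUP BY and no aggregate functions, so SQLite rejects it (HAVING clause on a non-aggregate query); the condition here is per row

Fix: Replace HAVING with WHERE since the condition applies to individual rows

Corrected query:
SELECT id, title, rating FROM movies WHERE rating > 7.9

Result:
id | title      | rating
---+------------+-------
1  | Speed      | 8.8   
2  | Shrek      | 8.9   
5  | Scream     | 8     
7  | Hereditary | 9.5   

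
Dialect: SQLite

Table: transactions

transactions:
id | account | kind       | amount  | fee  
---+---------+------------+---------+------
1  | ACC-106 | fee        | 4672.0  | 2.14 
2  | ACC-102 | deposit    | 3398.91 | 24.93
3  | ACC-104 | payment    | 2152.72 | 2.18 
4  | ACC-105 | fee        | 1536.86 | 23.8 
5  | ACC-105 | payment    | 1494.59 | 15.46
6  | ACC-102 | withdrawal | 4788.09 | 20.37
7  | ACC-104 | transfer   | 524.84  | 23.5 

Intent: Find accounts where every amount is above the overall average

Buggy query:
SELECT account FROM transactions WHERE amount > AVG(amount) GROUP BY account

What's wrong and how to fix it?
Bug: WHERE evaluates per row before aggregation, so AVG() is unavailable

Fix: Use a subquery for AVG and a HAVING MIN(...) filter so the condition holds for every row in the group

Corrected query:
SELECT account FROM transactions GROUP BY account HAVING MIN(amount) > (SELECT AVG(amount) FROM transactions)

Result:
account
-------
ACC-102
ACC-106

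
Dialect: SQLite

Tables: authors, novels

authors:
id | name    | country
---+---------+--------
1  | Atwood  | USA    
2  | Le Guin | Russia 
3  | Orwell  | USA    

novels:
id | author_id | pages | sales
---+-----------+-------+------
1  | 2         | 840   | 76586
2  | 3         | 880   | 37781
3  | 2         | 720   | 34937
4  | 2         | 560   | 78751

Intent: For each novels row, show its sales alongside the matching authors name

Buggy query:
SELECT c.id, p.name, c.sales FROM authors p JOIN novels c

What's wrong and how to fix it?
Bug: JOIN with no ON clause produces a cartesian product; every novels row pairs with every authors row

Fix: Specify the join condition linking the foreign key to the parent id

Corrected query:
SELECT c.id, p.name, c.sales FROM authors p JOIN novels c ON c.author_id = p.id

Result:
id | name    | sales
---+---------+------
1  | Le Guin | 76586
2  | Orwell  | 37781
3  | Le Guin | 34937
4  | Le Guin | 78751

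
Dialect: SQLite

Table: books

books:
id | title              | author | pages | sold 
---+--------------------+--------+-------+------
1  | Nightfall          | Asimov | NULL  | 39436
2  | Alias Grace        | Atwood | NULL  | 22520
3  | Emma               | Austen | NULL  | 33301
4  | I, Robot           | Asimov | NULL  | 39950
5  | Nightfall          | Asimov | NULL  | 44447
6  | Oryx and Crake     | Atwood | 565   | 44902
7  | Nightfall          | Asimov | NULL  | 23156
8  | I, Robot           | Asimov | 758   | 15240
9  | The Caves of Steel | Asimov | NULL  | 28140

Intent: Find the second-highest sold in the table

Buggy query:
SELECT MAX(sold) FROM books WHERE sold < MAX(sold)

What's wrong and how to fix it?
Bug: The inner MAX is an aggregate inside WHERE, which is not allowed

Fix: Put the inner MAX in a scalar subquery

Corrected query:
SELECT MAX(sold) FROM books WHERE sold < (SELECT MAX(sold) FROM books)

Result:
MAX(sold)
---------
44447    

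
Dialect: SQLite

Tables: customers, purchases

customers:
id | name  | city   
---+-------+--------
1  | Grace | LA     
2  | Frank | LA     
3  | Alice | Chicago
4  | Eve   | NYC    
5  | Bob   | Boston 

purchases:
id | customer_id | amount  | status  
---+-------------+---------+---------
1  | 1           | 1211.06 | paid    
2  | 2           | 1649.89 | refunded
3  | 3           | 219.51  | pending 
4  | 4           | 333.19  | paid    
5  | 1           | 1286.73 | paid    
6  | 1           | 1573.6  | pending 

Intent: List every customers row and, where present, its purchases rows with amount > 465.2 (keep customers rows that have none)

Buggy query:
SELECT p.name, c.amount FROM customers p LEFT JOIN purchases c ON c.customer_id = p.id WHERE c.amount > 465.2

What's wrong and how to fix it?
Bug: A WHERE condition on the right-hand table after LEFT JOIN drops unmatched parents

Fix: Put 'c.amount > 465.2' in the JOIN's ON clause instead of WHERE

Corrected query:
SELECT p.name, c.amount FROM customers p LEFT JOIN purchases c ON c.customer_id = p.id AND c.amount > 465.2

Result:
name  | amount 
------+--------
Grace | 1211.06
Grace | 1286.73
Grace | 1573.6 
Frank | 1649.89
Alice | NULL   
Eve   | NULL   
Bob   | NULL   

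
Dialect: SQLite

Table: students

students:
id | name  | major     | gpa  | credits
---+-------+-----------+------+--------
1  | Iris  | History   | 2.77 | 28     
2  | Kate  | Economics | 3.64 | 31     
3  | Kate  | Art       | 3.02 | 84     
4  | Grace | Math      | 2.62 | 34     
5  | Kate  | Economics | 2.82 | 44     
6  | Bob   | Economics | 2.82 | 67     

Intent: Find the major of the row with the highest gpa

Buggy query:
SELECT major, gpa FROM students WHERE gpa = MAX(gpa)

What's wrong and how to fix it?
Bug: WHERE is evaluated per row; an aggregate over the whole table isn't defined there

Fix: Use a subquery: WHERE gpa = (SELECT MAX(gpa) FROM students)

Corrected query:
SELECT major, gpa FROM students WHERE gpa = (SELECT MAX(gpa) FROM students)

Result:
major     | gpa 
----------+-----
Economics | 3.64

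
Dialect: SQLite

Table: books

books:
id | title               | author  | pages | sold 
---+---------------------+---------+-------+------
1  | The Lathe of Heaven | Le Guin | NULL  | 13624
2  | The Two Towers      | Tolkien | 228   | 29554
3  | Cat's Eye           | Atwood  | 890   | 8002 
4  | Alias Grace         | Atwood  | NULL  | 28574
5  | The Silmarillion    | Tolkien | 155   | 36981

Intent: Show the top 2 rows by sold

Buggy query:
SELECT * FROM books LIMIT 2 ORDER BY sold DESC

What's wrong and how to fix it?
Bug: LIMIT must come after ORDER BY

Fix: Swap the clauses: ORDER BY first, then LIMIT

Corrected query:
SELECT * FROM books ORDER BY sold DESC LIMIT 2

Result:
id | title            | author  | pages | sold 
---+------------------+---------+-------+------
5  | The Silmarillion | Tolkien | 155   | 36981
2  | The Two Towers   | Tolkien | 228   | 29554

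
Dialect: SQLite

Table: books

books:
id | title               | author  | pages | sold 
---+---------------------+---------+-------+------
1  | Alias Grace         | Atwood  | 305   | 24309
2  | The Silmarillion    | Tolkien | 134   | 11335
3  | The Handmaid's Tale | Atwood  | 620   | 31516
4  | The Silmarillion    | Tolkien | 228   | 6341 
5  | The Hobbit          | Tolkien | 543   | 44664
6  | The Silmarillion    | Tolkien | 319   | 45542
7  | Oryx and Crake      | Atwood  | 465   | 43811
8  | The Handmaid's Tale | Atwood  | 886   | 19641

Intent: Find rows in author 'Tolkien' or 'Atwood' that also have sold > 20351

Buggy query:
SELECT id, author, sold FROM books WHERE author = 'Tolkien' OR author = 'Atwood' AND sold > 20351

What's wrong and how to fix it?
Bug: Without parentheses, AND is evaluated before OR, so the sold filter only applies to the 'Atwood' branch

Fix: Add parentheses around the OR so the AND applies to both alternatives

Corrected query:
SELECT id, author, sold FROM books WHERE (author = 'Tolkien' OR author = 'Atwood') AND sold > 20351

Result:
id | author  | sold 
---+---------+------
1  | Atwood  | 24309
3  | Atwood  | 31516
5  | Tolkien | 44664
6  | Tolkien | 45542
7  | Atwood  | 43811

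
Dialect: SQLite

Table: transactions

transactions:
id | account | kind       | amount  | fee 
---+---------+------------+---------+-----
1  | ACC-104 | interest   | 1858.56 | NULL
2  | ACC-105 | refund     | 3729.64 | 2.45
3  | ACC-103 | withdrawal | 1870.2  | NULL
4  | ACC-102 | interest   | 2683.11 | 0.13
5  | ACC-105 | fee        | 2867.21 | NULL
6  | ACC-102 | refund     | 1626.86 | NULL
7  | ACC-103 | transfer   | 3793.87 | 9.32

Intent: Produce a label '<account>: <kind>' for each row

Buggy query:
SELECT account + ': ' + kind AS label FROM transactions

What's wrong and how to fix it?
Bug: SQLite uses || for string concatenation; + coerces text to numbers (yielding 0)

Fix: Use the || operator for string concatenation

Corrected query:
SELECT account || ': ' || kind AS label FROM transactions

Result:
label              
-------------------
ACC-104: interest  
ACC-105: refund    
ACC-103: withdrawal
ACC-102: interest  
ACC-105: fee       
ACC-102: refund    
ACC-103: transfer  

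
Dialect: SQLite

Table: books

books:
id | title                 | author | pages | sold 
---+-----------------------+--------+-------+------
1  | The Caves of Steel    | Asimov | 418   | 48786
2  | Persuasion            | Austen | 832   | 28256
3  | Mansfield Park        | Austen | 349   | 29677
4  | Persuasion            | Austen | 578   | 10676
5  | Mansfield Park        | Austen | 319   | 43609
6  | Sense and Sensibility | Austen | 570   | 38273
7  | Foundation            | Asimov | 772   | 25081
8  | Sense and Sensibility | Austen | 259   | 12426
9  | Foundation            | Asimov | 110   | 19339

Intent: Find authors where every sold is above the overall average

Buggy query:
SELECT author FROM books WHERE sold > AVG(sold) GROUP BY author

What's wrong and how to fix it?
Bug: WHERE evaluates per row before aggregation, so AVG() is unavailable

Fix: Use a subquery for AVG and a HAVING MIN(...) filter so the condition holds for every row in the group

Corrected query:
SELECT author FROM books GROUP BY author HAVING MIN(sold) > (SELECT AVG(sold) FROM books)

Result:
(no rows)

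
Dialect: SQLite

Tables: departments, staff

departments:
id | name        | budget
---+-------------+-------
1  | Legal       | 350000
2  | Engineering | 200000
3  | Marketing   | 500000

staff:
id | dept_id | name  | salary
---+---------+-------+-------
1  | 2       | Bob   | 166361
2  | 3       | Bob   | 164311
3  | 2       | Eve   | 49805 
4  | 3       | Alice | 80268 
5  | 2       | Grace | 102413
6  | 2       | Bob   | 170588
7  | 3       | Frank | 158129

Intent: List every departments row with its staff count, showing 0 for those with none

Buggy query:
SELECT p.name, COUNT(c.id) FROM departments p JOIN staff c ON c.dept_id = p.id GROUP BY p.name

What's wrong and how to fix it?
Bug: INNER JOIN drops departments rows that have no matching staff rows

Fix: Switch to LEFT JOIN to retain unmatched parent rows

Corrected query:
SELECT p.name, COUNT(c.id) FROM departments p LEFT JOIN staff c ON c.dept_id = p.id GROUP BY p.name

Result:
name        | COUNT(c.id)
------------+------------
Engineering | 4          
Legal       | 0          
Marketing   | 3          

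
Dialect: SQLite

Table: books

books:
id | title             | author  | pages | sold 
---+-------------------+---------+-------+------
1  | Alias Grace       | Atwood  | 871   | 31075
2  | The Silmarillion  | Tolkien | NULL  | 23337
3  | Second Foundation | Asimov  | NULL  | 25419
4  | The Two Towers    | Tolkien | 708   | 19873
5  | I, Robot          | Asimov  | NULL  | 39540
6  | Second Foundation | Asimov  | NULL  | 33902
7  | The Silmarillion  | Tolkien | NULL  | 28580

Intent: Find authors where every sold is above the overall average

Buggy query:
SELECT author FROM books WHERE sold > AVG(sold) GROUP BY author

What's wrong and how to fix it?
Bug: AVG() is an aggregate; it can't sit directly in WHERE

Fix: Use a subquery for AVG and a HAVING MIN(...) filter so the condition holds for every row in the group

Corrected query:
SELECT author FROM books GROUP BY author HAVING MIN(sold) > (SELECT AVG(sold) FROM books)

Result:
author
------
Atwood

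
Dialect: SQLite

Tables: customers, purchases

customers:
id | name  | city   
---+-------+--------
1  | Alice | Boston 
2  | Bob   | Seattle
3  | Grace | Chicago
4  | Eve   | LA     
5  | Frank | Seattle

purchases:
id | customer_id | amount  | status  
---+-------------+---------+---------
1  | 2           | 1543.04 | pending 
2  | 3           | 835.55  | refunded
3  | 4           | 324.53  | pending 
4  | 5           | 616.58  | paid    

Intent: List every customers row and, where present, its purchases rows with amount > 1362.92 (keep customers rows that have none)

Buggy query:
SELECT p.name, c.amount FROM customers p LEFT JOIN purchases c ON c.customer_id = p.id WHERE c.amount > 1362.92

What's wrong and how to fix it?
Bug: A WHERE condition on the right-hand table after LEFT JOIN drops unmatched parents

Fix: Move the right-table condition into the ON clause so unmatched parents are kept

Corrected query:
SELECT p.name, c.amount FROM customers p LEFT JOIN purchases c ON c.customer_id = p.id AND c.amount > 1362.92

Result:
name  | amount 
------+--------
Alice | NULL   
Bob   | 1543.04
Grace | NULL   
Eve   | NULL   
Frank | NULL   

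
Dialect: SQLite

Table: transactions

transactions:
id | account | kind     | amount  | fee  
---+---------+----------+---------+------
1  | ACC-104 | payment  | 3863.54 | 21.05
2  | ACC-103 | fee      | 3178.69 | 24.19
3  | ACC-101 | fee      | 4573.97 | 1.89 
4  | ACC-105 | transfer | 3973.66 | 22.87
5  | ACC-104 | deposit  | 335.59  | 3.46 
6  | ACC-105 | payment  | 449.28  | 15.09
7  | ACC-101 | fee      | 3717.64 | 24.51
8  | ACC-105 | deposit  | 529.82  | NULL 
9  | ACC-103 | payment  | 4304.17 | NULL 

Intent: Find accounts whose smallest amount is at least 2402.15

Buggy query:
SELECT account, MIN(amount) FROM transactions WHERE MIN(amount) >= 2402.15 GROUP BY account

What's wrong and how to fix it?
Bug: Aggregates like MIN are computed per group after WHERE runs

Fix: Replace WHERE with HAVING after the GROUP BY

Corrected query:
SELECT account, MIN(amount) FROM transactions GROUP BY account HAVING MIN(amount) >= 2402.15

Result:
account | MIN(amount)
--------+------------
ACC-101 | 3717.64    
ACC-103 | 3178.69    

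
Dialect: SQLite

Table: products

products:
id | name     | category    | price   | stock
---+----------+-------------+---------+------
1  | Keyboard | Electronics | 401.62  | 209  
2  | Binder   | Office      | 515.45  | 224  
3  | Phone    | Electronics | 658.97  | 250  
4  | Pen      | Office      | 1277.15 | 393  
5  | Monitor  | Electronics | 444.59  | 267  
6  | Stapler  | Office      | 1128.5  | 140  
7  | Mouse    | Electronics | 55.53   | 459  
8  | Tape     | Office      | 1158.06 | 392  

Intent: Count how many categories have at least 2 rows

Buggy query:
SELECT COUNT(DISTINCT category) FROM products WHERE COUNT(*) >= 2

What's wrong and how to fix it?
Bug: COUNT(*) cannot appear in WHERE; the per-group count doesn't exist yet

Fix: Group first with HAVING COUNT(*) >= 2, then COUNT the resulting groups

Corrected query:
SELECT COUNT(*) FROM (SELECT category FROM products GROUP BY category HAVING COUNT(*) >= 2)

Result:
COUNT(*)
--------
2       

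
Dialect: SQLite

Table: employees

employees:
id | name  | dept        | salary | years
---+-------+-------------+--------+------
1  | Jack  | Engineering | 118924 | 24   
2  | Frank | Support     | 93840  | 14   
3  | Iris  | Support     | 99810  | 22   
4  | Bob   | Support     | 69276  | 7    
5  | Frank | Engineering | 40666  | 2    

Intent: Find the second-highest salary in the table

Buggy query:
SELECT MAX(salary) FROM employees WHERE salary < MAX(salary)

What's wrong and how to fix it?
Bug: The inner MAX is an aggregate inside WHERE, which is not allowed

Fix: Put the inner MAX in a scalar subquery

Corrected query:
SELECT MAX(salary) FROM employees WHERE salary < (SELECT MAX(salary) FROM employees)

Result:
MAX(salary)
-----------
99810      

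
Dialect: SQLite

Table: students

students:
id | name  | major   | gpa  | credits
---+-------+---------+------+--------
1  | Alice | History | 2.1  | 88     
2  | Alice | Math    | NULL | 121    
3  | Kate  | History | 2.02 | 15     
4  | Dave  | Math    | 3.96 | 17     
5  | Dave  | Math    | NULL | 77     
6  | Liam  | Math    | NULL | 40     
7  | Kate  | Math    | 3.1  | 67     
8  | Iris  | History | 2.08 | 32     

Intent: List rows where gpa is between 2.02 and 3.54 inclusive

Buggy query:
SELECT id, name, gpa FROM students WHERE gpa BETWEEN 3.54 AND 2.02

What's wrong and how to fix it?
Bug: The bounds are reversed; BETWEEN a AND b requires a <= b to match anything

Fix: Swap the bounds so the smaller value comes first

Corrected query:
SELECT id, name, gpa FROM students WHERE gpa BETWEEN 2.02 AND 3.54

Result:
id | name  | gpa 
---+-------+-----
1  | Alice | 2.1 
3  | Kate  | 2.02
7  | Kate  | 3.1 
8  | Iris  | 2.08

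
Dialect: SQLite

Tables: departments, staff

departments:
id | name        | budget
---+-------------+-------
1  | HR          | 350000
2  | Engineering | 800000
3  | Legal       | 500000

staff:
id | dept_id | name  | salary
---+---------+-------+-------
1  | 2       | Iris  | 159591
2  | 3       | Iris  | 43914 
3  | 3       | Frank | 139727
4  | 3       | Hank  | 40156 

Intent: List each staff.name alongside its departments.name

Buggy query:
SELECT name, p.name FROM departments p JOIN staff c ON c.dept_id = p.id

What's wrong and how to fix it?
Bug: Both tables have a 'name' column; the unqualified reference is ambiguous

Fix: Qualify the column with its table alias (c.name)

Corrected query:
SELECT c.name, p.name FROM departments p JOIN staff c ON c.dept_id = p.id

Result:
name  | name       
------+------------
Iris  | Engineering
Iris  | Legal      
Frank | Legal      
Hank  | Legal      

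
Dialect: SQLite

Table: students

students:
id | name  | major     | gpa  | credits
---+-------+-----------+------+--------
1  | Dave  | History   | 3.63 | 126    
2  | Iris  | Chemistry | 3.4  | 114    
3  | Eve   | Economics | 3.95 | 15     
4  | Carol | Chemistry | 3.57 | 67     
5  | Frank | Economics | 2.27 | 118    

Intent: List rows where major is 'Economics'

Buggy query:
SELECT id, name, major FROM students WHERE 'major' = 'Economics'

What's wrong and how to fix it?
Bug: Single quotes denote string literals in SQL; the column name is being compared as a constant string

Fix: Reference the column as major without single quotes

Corrected query:
SELECT id, name, major FROM students WHERE major = 'Economics'

Result:
id | name  | major    
---+-------+----------
3  | Eve   | Economics
5  | Frank | Economics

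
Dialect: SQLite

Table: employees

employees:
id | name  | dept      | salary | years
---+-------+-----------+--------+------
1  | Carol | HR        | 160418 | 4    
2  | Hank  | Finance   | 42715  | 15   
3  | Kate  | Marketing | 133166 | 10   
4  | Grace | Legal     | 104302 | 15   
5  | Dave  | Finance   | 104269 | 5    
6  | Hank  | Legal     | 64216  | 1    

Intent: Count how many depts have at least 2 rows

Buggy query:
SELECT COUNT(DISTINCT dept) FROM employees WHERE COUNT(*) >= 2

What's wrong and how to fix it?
Bug: WHERE filters individual rows, not groups, so a group-level COUNT is invalid there

Fix: Use a subquery that GROUPs and filters with HAVING, then count its rows

Corrected query:
SELECT COUNT(*) FROM (SELECT dept FROM employees GROUP BY dept HAVING COUNT(*) >= 2)

Result:
COUNT(*)
--------
2       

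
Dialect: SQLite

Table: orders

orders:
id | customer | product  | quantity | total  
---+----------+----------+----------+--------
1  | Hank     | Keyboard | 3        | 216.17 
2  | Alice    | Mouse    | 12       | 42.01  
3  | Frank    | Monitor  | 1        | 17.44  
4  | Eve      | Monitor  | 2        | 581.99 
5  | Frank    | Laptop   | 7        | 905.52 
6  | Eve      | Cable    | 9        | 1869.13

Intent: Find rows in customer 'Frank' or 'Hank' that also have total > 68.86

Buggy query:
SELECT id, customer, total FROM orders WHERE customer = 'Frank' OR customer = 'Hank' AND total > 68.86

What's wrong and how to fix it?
Bug: Without parentheses, AND is evaluated before OR, so the total filter only applies to the 'Hank' branch

Fix: Add parentheses around the OR so the AND applies to both alternatives

Corrected query:
SELECT id, customer, total FROM orders WHERE (customer = 'Frank' OR customer = 'Hank') AND total > 68.86

Result:
id | customer | total 
---+----------+-------
1  | Hank     | 216.17
5  | Frank    | 905.52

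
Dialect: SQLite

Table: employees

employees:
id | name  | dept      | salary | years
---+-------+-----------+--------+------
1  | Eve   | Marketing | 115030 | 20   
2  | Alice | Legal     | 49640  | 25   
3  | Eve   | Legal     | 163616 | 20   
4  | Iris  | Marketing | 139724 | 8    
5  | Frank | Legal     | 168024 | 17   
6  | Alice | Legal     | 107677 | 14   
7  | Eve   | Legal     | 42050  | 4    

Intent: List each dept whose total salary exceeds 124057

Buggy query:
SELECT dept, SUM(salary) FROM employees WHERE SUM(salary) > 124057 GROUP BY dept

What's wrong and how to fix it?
Bug: SUM(salary) is an aggregate, but WHERE filters rows before aggregation

Fix: Move the aggregate condition to a HAVING clause

Corrected query:
SELECT dept, SUM(salary) FROM employees GROUP BY dept HAVING SUM(salary) > 124057

Result:
dept      | SUM(salary)
----------+------------
Legal     | 531007     
Marketing | 254754     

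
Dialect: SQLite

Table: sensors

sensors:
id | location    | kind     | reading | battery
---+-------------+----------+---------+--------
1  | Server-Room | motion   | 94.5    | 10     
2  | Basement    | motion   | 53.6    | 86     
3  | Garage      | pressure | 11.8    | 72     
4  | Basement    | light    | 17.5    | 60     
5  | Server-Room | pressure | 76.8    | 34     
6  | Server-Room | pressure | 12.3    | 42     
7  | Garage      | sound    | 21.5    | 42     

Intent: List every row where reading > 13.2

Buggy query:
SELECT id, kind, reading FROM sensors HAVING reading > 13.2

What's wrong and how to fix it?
Bug: HAVING filters the output of aggregation, but this query has no GROUP BY and no aggregate functions, so SQLite rejects it (HAVING clause on a non-aggregate query); the condition here is per row

Fix: Use WHERE for row-level filtering

Corrected query:
SELECT id, kind, reading FROM sensors WHERE reading > 13.2

Result:
id | kind     | reading
---+----------+--------
1  | motion   | 94.5   
2  | motion   | 53.6   
4  | light    | 17.5   
5  | pressure | 76.8   
7  | sound    | 21.5   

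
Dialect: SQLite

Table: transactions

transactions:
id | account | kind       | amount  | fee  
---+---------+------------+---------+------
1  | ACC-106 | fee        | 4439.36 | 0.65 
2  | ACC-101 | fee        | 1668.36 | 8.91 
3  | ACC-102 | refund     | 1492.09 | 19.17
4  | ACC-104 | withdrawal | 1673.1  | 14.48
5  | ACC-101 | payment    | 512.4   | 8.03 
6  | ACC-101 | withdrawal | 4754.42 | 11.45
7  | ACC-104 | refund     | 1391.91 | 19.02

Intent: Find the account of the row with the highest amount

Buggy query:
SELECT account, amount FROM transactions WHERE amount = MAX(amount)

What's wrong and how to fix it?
Bug: MAX(amount) is an aggregate and cannot be used directly in WHERE

Fix: Use a subquery: WHERE amount = (SELECT MAX(amount) FROM transactions)

Corrected query:
SELECT account, amount FROM transactions WHERE amount = (SELECT MAX(amount) FROM transactions)

Result:
account | amount 
--------+--------
ACC-101 | 4754.42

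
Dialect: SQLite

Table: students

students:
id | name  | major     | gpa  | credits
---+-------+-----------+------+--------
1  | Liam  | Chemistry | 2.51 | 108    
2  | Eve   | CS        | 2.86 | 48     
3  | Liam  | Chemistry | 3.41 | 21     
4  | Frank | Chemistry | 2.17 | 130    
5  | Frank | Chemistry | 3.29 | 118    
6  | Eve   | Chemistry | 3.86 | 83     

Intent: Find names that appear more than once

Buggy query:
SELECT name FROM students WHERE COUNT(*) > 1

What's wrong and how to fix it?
Bug: WHERE can't reference COUNT(*); aggregates are computed after WHERE

Fix: Group first, then use HAVING for the count condition

Corrected query:
SELECT name FROM students GROUP BY name HAVING COUNT(*) > 1

Result:
name 
-----
Eve  
Frank
Liam 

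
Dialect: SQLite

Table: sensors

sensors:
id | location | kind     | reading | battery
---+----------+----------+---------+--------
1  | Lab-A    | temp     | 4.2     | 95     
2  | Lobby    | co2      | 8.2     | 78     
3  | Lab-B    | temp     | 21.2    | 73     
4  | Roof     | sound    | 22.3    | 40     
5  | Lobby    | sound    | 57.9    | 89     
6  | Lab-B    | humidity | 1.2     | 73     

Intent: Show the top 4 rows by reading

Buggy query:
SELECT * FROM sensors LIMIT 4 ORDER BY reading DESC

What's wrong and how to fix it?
Bug: ORDER BY cannot follow LIMIT; LIMIT is the final clause

Fix: Sort with ORDER BY, then apply LIMIT

Corrected query:
SELECT * FROM sensors ORDER BY reading DESC LIMIT 4

Result:
id | location | kind  | reading | battery
---+----------+-------+---------+--------
5  | Lobby    | sound | 57.9    | 89     
4  | Roof     | sound | 22.3    | 40     
3  | Lab-B    | temp  | 21.2    | 73     
2  | Lobby    | co2   | 8.2     | 78     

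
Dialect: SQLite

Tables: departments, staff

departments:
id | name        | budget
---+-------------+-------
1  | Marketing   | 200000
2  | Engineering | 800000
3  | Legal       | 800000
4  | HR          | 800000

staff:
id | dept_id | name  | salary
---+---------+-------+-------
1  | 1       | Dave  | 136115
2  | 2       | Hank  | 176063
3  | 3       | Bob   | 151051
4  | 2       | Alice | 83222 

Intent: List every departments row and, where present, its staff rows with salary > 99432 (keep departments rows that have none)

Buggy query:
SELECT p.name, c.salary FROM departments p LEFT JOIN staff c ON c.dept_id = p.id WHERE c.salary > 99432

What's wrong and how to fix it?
Bug: A WHERE condition on the right-hand table after LEFT JOIN drops unmatched parents

Fix: Move the right-table condition into the ON clause so unmatched parents are kept

Corrected query:
SELECT p.name, c.salary FROM departments p LEFT JOIN staff c ON c.dept_id = p.id AND c.salary > 99432

Result:
name        | salary
------------+-------
Marketing   | 136115
Engineering | 176063
Legal       | 151051
HR          | NULL  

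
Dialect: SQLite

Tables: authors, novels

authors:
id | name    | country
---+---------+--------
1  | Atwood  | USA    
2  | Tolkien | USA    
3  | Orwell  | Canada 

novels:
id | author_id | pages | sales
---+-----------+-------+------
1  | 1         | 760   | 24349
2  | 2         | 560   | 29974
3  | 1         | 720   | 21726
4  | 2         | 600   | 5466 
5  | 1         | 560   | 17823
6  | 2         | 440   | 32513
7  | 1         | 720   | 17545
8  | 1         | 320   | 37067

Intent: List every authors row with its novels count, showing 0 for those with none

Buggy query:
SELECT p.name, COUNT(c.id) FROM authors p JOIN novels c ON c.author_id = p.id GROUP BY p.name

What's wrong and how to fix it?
Bug: INNER JOIN drops authors rows that have no matching novels rows

Fix: Switch to LEFT JOIN to retain unmatched parent rows

Corrected query:
SELECT p.name, COUNT(c.id) FROM authors p LEFT JOIN novels c ON c.author_id = p.id GROUP BY p.name

Result:
name    | COUNT(c.id)
--------+------------
Atwood  | 5          
Orwell  | 0          
Tolkien | 3          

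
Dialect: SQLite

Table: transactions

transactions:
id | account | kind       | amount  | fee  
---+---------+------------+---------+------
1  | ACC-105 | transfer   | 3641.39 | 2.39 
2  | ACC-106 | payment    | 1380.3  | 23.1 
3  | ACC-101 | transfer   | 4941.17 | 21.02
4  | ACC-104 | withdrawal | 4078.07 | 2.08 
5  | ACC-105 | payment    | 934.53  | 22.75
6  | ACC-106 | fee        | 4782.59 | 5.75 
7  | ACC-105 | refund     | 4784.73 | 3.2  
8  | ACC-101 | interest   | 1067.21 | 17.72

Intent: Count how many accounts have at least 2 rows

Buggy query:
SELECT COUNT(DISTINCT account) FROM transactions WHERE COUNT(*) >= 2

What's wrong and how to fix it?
Bug: WHERE filters individual rows, not groups, so a group-level COUNT is invalid there

Fix: Group first with HAVING COUNT(*) >= 2, then COUNT the resulting groups

Corrected query:
SELECT COUNT(*) FROM (SELECT account FROM transactions GROUP BY account HAVING COUNT(*) >= 2)

Result:
COUNT(*)
--------
3       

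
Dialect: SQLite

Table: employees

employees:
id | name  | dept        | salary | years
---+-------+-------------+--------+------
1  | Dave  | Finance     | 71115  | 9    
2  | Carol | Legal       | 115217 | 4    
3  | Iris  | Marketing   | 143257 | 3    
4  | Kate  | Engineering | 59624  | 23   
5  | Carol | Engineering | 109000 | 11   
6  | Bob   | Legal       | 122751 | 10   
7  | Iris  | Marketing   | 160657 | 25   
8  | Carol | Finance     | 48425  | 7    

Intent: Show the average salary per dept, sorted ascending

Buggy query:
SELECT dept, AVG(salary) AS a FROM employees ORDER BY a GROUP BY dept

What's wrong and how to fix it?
Bug: ORDER BY appears before GROUP BY; SQL clause order requires GROUP BY first

Fix: Move ORDER BY to the end, after GROUP BY

Corrected query:
SELECT dept, AVG(salary) AS a FROM employees GROUP BY dept ORDER BY a

Result:
dept        | a     
------------+-------
Finance     | 59770 
Engineering | 84312 
Legal       | 118984
Marketing   | 151957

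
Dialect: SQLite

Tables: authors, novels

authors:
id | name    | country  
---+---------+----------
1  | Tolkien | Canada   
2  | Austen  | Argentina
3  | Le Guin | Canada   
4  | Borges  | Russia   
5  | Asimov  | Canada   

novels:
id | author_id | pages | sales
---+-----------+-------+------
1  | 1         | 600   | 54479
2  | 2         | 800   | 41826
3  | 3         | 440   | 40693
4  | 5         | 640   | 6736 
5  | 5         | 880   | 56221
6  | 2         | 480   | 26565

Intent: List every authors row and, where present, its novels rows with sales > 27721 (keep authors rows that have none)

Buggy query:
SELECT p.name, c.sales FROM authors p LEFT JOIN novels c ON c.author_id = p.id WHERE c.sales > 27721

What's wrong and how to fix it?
Bug: Filtering c.sales in WHERE discards the NULL rows produced by LEFT JOIN, turning it into an inner join

Fix: Put 'c.sales > 27721' in the JOIN's ON clause instead of WHERE

Corrected query:
SELECT p.name, c.sales FROM authors p LEFT JOIN novels c ON c.author_id = p.id AND c.sales > 27721

Result:
name    | sales
--------+------
Tolkien | 54479
Austen  | 41826
Le Guin | 40693
Borges  | NULL 
Asimov  | 56221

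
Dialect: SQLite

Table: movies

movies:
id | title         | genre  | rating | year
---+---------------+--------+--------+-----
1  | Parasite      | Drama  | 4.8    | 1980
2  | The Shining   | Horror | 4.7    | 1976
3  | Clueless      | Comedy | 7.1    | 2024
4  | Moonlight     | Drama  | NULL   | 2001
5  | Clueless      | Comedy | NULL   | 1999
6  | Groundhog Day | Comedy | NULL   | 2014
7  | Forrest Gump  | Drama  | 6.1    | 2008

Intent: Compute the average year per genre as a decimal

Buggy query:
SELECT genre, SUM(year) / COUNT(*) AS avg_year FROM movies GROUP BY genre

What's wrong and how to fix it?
Bug: SUM(year) and COUNT(*) are both integers; the division truncates the fractional part

Fix: Multiply by 1.0 (or CAST to REAL) to force floating-point division

Corrected query:
SELECT genre, SUM(year) * 1.0 / COUNT(*) AS avg_year FROM movies GROUP BY genre

Result:
genre  | avg_year   
-------+------------
Comedy | 2012.333333
Drama  | 1996.333333
Horror | 1976       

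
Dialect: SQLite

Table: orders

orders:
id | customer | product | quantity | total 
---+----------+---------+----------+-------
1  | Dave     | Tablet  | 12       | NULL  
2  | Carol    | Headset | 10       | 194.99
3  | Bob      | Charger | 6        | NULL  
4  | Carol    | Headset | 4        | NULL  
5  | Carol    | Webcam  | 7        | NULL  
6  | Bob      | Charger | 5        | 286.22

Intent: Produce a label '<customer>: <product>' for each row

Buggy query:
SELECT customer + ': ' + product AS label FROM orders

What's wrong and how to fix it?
Bug: '+' is numeric addition; on text columns SQLite converts them to 0 instead of concatenating

Fix: Use the || operator for string concatenation

Corrected query:
SELECT customer || ': ' || product AS label FROM orders

Result:
label         
--------------
Dave: Tablet  
Carol: Headset
Bob: Charger  
Carol: Headset
Carol: Webcam 
Bob: Charger  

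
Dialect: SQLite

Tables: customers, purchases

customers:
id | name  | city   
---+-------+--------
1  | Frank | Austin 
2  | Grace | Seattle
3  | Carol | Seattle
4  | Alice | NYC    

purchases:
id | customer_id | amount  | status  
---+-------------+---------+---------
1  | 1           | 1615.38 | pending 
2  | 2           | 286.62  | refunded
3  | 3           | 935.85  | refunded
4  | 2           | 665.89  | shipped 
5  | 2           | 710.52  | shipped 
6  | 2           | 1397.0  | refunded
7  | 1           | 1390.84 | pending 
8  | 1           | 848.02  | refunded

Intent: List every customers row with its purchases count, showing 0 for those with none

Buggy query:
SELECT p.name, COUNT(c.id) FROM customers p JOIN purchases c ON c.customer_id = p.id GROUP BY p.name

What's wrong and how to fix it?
Bug: An inner join excludes parents with zero children

Fix: Use LEFT JOIN so parents without children still appear (COUNT(c.id) gives 0)

Corrected query:
SELECT p.name, COUNT(c.id) FROM customers p LEFT JOIN purchases c ON c.customer_id = p.id GROUP BY p.name

Result:
name  | COUNT(c.id)
------+------------
Alice | 0          
Carol | 1          
Frank | 3          
Grace | 4          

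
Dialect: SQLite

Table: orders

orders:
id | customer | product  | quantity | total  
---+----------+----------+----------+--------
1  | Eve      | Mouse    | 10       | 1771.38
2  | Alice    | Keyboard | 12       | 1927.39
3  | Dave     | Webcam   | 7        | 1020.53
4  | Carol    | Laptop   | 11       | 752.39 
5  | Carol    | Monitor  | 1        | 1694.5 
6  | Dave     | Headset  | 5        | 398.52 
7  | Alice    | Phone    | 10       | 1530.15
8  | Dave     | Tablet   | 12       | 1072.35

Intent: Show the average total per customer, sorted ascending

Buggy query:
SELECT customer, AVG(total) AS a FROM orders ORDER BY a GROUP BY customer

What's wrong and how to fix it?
Bug: GROUP BY must precede ORDER BY

Fix: Reorder: SELECT … FROM … GROUP BY … ORDER BY …

Corrected query:
SELECT customer, AVG(total) AS a FROM orders GROUP BY customer ORDER BY a

Result:
customer | a         
---------+-----------
Dave     | 830.466667
Carol    | 1223.445  
Alice    | 1728.77   
Eve      | 1771.38   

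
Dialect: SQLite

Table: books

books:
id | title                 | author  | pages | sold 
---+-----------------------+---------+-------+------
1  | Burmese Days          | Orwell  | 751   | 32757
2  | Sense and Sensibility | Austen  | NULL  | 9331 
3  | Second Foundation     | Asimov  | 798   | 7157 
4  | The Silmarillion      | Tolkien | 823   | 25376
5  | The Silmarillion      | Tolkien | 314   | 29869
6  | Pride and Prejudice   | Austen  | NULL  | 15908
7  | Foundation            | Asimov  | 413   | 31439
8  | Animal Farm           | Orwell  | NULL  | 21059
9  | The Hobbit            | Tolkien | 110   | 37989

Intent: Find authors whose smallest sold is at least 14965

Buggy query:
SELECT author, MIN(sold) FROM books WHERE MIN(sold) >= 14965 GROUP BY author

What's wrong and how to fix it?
Bug: MIN() in WHERE is a misuse of aggregate

Fix: Replace WHERE with HAVING after the GROUP BY

Corrected query:
SELECT author, MIN(sold) FROM books GROUP BY author HAVING MIN(sold) >= 14965

Result:
author  | MIN(sold)
--------+----------
Orwell  | 21059    
Tolkien | 25376    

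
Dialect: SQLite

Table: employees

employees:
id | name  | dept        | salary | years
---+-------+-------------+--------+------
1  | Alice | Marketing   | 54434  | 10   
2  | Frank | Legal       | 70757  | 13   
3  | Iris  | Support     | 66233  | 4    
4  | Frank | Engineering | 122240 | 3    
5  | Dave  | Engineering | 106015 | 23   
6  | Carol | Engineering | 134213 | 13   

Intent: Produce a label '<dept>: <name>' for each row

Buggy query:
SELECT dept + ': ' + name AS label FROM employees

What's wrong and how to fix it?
Bug: '+' is numeric addition; on text columns SQLite converts them to 0 instead of concatenating

Fix: Use the || operator for string concatenation

Corrected query:
SELECT dept || ': ' || name AS label FROM employees

Result:
label             
------------------
Marketing: Alice  
Legal: Frank      
Support: Iris     
Engineering: Frank
Engineering: Dave 
Engineering: Carol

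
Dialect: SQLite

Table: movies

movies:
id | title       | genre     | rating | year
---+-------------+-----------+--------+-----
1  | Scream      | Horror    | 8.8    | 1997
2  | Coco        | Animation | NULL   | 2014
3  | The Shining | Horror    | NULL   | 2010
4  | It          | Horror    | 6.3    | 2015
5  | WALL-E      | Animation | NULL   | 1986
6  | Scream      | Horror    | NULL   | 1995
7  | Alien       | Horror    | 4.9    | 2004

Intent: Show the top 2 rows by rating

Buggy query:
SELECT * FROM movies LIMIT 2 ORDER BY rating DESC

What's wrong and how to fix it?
Bug: LIMIT must come after ORDER BY

Fix: Sort with ORDER BY, then apply LIMIT

Corrected query:
SELECT * FROM movies ORDER BY rating DESC LIMIT 2

Result:
id | title  | genre  | rating | year
---+--------+--------+--------+-----
1  | Scream | Horror | 8.8    | 1997
4  | It     | Horror | 6.3    | 2015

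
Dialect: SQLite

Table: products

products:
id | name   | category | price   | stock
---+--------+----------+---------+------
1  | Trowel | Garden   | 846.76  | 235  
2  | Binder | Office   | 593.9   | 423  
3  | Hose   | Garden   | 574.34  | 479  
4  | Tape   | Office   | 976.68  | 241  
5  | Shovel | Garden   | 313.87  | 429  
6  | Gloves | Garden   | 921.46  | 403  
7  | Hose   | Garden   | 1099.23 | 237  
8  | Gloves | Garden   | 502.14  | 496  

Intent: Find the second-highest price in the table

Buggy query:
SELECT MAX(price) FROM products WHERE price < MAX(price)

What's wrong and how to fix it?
Bug: MAX(price) on the right of the comparison is an aggregate-in-WHERE error

Fix: Put the inner MAX in a scalar subquery

Corrected query:
SELECT MAX(price) FROM products WHERE price < (SELECT MAX(price) FROM products)

Result:
MAX(price)
----------
976.68    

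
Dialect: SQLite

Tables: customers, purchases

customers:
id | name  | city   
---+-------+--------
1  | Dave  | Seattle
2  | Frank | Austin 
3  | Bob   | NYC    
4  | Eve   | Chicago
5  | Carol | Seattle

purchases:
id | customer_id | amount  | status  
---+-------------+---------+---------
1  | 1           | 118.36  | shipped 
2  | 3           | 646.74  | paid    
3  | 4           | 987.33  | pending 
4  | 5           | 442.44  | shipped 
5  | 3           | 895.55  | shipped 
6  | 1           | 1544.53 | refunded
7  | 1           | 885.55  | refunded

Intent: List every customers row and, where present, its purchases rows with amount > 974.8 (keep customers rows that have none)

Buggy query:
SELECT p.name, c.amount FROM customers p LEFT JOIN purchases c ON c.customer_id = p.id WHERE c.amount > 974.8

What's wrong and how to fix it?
Bug: A WHERE condition on the right-hand table after LEFT JOIN drops unmatched parents

Fix: Move the right-table condition into the ON clause so unmatched parents are kept

Corrected query:
SELECT p.name, c.amount FROM customers p LEFT JOIN purchases c ON c.customer_id = p.id AND c.amount > 974.8

Result:
name  | amount 
------+--------
Dave  | 1544.53
Frank | NULL   
Bob   | NULL   
Eve   | 987.33 
Carol | NULL   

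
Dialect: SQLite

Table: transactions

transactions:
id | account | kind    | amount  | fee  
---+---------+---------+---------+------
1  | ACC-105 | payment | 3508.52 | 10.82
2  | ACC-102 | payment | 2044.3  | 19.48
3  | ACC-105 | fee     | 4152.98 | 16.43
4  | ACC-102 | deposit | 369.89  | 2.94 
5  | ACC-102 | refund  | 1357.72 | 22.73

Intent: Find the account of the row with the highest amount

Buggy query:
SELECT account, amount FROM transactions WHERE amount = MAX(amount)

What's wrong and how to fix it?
Bug: MAX(amount) is an aggregate and cannot be used directly in WHERE

Fix: Wrap MAX in a scalar subquery so WHERE compares against a single value

Corrected query:
SELECT account, amount FROM transactions WHERE amount = (SELECT MAX(amount) FROM transactions)

Result:
account | amount 
--------+--------
ACC-105 | 4152.98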